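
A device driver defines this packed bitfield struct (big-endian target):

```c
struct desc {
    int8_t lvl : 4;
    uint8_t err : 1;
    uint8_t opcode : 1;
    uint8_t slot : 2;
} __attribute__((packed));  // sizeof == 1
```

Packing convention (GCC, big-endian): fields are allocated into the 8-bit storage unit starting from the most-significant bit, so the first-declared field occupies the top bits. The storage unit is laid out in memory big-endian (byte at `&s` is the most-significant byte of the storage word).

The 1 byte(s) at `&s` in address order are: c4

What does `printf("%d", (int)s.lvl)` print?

[0]=0xc4 (big-endian) → word 0xc4
lvl [4+:4] = (word>>4) & 0xf = 12  ←
err [3+:1] = (word>>3) & 0x1 = 0
opcode [2+:1] = (word>>2) & 0x1 = 1
slot [0+:2] = (word>>0) & 0x3 = 0
lvl signed 4b, MSB=1: 12 - 16 = -4

-4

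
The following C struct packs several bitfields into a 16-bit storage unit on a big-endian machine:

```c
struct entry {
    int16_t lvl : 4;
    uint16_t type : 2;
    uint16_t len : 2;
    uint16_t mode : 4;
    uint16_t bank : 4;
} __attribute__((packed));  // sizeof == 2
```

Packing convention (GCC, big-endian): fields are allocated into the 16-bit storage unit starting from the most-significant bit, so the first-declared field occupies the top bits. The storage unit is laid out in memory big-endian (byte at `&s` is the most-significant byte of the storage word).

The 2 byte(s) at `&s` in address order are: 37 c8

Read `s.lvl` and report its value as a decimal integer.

[0]=0x37 [1]=0xc8 (big-endian) → word 0x37c8
lvl [12+:4] = (word>>12) & 0xf = 3  ←
type [10+:2] = (word>>10) & 0x3 = 1
len [8+:2] = (word>>8) & 0x3 = 3
mode [4+:4] = (word>>4) & 0xf = 12
bank [0+:4] = (word>>0) & 0xf = 8
lvl signed 4b, MSB=0: value = 3

3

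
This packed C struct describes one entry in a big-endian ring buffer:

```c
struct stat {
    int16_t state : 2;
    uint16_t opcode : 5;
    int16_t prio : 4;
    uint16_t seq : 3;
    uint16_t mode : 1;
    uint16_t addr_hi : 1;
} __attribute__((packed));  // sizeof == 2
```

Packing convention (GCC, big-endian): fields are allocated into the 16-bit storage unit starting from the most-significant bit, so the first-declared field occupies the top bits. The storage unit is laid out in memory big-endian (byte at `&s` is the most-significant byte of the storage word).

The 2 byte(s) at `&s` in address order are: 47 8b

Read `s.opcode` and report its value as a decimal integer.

[0]=0x47 [1]=0x8b (big-endian) → word 0x478b
state:2 @ bit 14 → (0x478b>>14)&0x3 = 0x1
opcode:5 @ bit 9 → (0x478b>>9)&0x1f = 0x3  ←
prio:4 @ bit 5 → (0x478b>>5)&0xf = 0xc
seq:3 @ bit 2 → (0x478b>>2)&0x7 = 0x2
mode:1 @ bit 1 → (0x478b>>1)&0x1 = 0x1
addr_hi:1 @ bit 0 → (0x478b>>0)&0x1 = 0x1

3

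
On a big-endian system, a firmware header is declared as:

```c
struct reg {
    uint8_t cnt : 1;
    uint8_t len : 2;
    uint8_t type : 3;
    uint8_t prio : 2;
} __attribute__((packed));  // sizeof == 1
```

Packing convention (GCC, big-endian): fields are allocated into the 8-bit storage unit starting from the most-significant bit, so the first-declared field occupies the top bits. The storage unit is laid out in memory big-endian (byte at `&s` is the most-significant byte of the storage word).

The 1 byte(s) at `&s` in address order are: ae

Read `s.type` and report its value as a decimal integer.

3

[0]=0xae (big-endian) → word 0xae
cnt:1 @ bit 7 → (0xae>>7)&0x1 = 0x1
len:2 @ bit 5 → (0xae>>5)&0x3 = 0x1
type:3 @ bit 2 → (0xae>>2)&0x7 = 0x3  ←
prio:2 @ bit 0 → (0xae>>0)&0x3 = 0x2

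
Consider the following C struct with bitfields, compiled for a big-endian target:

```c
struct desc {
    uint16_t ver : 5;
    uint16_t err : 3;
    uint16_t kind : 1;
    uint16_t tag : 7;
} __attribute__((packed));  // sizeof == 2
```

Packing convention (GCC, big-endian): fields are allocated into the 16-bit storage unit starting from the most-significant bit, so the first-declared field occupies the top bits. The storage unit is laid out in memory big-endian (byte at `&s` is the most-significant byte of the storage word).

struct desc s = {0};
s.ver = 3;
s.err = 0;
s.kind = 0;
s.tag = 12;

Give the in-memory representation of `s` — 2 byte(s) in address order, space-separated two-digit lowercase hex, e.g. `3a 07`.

18 0c

ver (5b) val=3 bits=0x3 at bit 11: 0x1800
err (3b) val=0 bits=0x0 at bit 8: 0x1800
kind (1b) val=0 bits=0x0 at bit 7: 0x1800
tag (7b) val=12 bits=0xc at bit 0: 0x180c
word = 0x180c → big-endian bytes:
  [0]=0x18  [1]=0x0c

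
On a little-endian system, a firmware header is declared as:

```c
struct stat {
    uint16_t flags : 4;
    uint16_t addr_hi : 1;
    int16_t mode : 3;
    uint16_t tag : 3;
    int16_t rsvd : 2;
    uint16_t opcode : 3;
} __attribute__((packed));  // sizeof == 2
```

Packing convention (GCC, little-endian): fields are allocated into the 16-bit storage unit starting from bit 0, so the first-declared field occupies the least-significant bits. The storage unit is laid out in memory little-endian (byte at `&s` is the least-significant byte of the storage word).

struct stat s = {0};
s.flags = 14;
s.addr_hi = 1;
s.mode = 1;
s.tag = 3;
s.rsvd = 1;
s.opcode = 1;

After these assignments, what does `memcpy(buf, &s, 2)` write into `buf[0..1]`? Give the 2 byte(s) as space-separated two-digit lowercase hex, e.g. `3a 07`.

flags:4 = 14 → 0xe << 0 → word 0x000e
addr_hi:1 = 1 → 0x1 << 4 → word 0x001e
mode:3 = 1 → 0x1 << 5 → word 0x003e
tag:3 = 3 → 0x3 << 8 → word 0x033e
rsvd:2 = 1 → 0x1 << 11 → word 0x0b3e
opcode:3 = 1 → 0x1 << 13 → word 0x2b3e
word = 0x2b3e → little-endian bytes:
  [0]=0x3e  [1]=0x2b

3e 2b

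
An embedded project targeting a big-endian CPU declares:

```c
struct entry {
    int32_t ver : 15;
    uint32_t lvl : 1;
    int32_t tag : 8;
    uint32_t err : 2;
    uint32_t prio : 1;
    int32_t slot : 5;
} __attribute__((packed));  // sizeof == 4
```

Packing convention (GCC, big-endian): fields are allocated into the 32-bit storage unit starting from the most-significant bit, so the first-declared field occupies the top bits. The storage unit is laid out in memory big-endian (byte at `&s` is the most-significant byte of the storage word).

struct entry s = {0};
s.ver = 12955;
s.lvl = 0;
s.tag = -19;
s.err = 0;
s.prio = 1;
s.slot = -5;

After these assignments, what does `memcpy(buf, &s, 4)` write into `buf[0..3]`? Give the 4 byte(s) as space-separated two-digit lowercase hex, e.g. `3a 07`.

65 36 ed 3b

ver:15 = 12955 → 0x329b << 17 → word 0x65360000
lvl:1 = 0 → 0x0 << 16 → word 0x65360000
tag:8 = -19 → 0xed << 8 → word 0x6536ed00
err:2 = 0 → 0x0 << 6 → word 0x6536ed00
prio:1 = 1 → 0x1 << 5 → word 0x6536ed20
slot:5 = -5 → 0x1b << 0 → word 0x6536ed3b
word = 0x6536ed3b → big-endian bytes:
  [0]=0x65  [1]=0x36  [2]=0xed  [3]=0x3b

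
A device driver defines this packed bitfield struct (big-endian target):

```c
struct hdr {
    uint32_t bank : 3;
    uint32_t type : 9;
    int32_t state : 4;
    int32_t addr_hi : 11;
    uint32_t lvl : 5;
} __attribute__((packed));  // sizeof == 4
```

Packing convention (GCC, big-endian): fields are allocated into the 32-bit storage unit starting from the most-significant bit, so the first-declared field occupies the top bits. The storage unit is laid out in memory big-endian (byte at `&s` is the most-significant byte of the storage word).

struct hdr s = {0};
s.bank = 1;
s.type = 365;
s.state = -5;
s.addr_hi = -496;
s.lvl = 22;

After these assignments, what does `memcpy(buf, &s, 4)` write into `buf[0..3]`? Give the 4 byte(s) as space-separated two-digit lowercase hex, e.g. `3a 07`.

bank:3 = 1 → 0x1 << 29 → word 0x20000000
type:9 = 365 → 0x16d << 20 → word 0x36d00000
state:4 = -5 → 0xb << 16 → word 0x36db0000
addr_hi:11 = -496 → 0x610 << 5 → word 0x36dbc200
lvl:5 = 22 → 0x16 << 0 → word 0x36dbc216
word = 0x36dbc216 → big-endian bytes:
  [0]=0x36  [1]=0xdb  [2]=0xc2  [3]=0x16

36 db c2 16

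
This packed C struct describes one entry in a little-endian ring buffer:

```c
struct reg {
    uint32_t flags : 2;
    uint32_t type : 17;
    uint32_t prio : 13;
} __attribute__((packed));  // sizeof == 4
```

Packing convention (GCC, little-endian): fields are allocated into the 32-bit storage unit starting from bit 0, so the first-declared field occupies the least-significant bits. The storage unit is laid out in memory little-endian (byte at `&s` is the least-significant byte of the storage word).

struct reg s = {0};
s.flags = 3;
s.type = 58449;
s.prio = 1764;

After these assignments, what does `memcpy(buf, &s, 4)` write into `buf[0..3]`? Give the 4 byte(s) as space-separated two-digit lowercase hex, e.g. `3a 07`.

47 91 23 37

flags (2b) val=3 bits=0x3 at bit 0: 0x00000003
type (17b) val=58449 bits=0xe451 at bit 2: 0x00039147
prio (13b) val=1764 bits=0x6e4 at bit 19: 0x37239147
word = 0x37239147 → little-endian bytes:
  [0]=0x47  [1]=0x91  [2]=0x23  [3]=0x37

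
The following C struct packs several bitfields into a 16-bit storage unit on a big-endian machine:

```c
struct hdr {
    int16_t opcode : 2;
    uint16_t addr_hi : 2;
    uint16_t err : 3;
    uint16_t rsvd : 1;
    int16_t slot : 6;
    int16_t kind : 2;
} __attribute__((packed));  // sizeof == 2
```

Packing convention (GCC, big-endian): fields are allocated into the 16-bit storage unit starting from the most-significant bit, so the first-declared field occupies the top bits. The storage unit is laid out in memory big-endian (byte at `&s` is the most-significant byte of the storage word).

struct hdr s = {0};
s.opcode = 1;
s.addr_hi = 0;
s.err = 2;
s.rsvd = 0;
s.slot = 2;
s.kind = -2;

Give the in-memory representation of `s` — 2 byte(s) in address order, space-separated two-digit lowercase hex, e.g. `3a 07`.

opcode:2 = 1 → 0x1 << 14 → word 0x4000
addr_hi:2 = 0 → 0x0 << 12 → word 0x4000
err:3 = 2 → 0x2 << 9 → word 0x4400
rsvd:1 = 0 → 0x0 << 8 → word 0x4400
slot:6 = 2 → 0x2 << 2 → word 0x4408
kind:2 = -2 → 0x2 << 0 → word 0x440a
word = 0x440a → big-endian bytes:
  [0]=0x44  [1]=0x0a

44 0a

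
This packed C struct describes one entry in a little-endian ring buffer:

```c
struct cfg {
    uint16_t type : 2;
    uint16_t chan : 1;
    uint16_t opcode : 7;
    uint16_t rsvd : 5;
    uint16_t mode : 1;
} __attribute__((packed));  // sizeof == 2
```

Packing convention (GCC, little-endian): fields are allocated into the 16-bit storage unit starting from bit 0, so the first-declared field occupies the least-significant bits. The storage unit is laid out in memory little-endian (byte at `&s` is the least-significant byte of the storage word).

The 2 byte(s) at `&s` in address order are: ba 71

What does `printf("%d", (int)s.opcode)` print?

[0]=0xba [1]=0x71 (little-endian) → word 0x71ba
type [0+:2] = (word>>0) & 0x3 = 2
chan [2+:1] = (word>>2) & 0x1 = 0
opcode [3+:7] = (word>>3) & 0x7f = 55  ←
rsvd [10+:5] = (word>>10) & 0x1f = 28
mode [15+:1] = (word>>15) & 0x1 = 0

55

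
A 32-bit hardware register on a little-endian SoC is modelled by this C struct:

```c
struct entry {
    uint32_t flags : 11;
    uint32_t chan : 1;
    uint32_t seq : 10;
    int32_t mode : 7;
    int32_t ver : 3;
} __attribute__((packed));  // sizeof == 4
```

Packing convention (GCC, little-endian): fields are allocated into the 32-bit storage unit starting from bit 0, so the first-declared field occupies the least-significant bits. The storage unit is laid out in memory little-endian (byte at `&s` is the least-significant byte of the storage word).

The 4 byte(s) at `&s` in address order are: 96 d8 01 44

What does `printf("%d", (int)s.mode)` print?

[0]=0x96 [1]=0xd8 [2]=0x01 [3]=0x44 (little-endian) → word 0x4401d896
flags [0+:11] = (word>>0) & 0x7ff = 150
chan [11+:1] = (word>>11) & 0x1 = 1
seq [12+:10] = (word>>12) & 0x3ff = 29
mode [22+:7] = (word>>22) & 0x7f = 16  ←
ver [29+:3] = (word>>29) & 0x7 = 2
mode signed 7b, MSB=0: value = 16

16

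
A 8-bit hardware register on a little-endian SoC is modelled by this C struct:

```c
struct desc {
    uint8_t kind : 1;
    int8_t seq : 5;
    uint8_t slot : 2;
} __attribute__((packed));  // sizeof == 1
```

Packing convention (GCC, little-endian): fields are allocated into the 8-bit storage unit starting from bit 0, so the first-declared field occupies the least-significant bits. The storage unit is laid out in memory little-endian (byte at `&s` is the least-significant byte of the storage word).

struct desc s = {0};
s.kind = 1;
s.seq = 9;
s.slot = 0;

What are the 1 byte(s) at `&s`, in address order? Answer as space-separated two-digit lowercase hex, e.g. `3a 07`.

[0+:1] kind=1 & 0x1 = 0x1; word=0x01
[1+:5] seq=9 & 0x1f = 0x9; word=0x13
[6+:2] slot=0 & 0x3 = 0x0; word=0x13
word = 0x13 → little-endian bytes:
  [0]=0x13

13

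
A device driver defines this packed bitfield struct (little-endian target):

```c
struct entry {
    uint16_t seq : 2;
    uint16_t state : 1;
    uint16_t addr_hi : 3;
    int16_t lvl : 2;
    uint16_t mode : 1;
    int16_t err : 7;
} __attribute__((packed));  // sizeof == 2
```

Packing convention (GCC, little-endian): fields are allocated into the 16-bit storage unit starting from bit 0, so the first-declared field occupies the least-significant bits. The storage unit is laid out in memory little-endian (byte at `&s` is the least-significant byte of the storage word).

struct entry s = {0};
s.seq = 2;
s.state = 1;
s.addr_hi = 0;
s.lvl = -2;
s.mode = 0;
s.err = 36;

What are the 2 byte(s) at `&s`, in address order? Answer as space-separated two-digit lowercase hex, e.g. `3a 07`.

86 48

[0+:2] seq=2 & 0x3 = 0x2; word=0x0002
[2+:1] state=1 & 0x1 = 0x1; word=0x0006
[3+:3] addr_hi=0 & 0x7 = 0x0; word=0x0006
[6+:2] lvl=-2 & 0x3 = 0x2; word=0x0086
[8+:1] mode=0 & 0x1 = 0x0; word=0x0086
[9+:7] err=36 & 0x7f = 0x24; word=0x4886
word = 0x4886 → little-endian bytes:
  [0]=0x86  [1]=0x48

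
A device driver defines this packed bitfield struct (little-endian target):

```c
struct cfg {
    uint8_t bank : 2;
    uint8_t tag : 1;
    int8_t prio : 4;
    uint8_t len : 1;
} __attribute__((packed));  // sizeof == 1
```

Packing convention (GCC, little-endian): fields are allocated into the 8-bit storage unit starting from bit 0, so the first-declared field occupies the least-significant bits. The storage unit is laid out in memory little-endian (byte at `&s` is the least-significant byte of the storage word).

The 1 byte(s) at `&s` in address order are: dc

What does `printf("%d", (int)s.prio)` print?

-5

[0]=0xdc (little-endian) → word 0xdc
bank [0+:2] = (word>>0) & 0x3 = 0
tag [2+:1] = (word>>2) & 0x1 = 1
prio [3+:4] = (word>>3) & 0xf = 11  ←
len [7+:1] = (word>>7) & 0x1 = 1
prio signed 4b, MSB=1: 11 - 16 = -5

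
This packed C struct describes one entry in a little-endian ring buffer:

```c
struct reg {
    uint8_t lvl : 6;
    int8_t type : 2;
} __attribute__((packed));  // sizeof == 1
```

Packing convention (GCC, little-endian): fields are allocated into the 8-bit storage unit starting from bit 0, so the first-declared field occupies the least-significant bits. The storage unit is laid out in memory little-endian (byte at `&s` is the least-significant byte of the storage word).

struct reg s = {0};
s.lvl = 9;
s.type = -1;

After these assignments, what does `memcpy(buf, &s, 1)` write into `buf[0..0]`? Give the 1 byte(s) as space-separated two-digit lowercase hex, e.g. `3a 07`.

c9

lvl (6b) val=9 bits=0x9 at bit 0: 0x09
type (2b) val=-1 bits=0x3 at bit 6: 0xc9
word = 0xc9 → little-endian bytes:
  [0]=0xc9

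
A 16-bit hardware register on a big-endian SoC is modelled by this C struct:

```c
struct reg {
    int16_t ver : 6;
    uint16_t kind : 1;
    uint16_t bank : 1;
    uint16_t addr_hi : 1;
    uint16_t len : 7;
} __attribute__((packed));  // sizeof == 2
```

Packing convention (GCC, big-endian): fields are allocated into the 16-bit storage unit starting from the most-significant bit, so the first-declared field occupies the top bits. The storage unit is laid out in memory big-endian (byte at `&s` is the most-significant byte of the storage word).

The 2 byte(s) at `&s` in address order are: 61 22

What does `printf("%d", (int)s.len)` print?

[0]=0x61 [1]=0x22 (big-endian) → word 0x6122
ver [10+:6] = (word>>10) & 0x3f = 24
kind [9+:1] = (word>>9) & 0x1 = 0
bank [8+:1] = (word>>8) & 0x1 = 1
addr_hi [7+:1] = (word>>7) & 0x1 = 0
len [0+:7] = (word>>0) & 0x7f = 34  ←

34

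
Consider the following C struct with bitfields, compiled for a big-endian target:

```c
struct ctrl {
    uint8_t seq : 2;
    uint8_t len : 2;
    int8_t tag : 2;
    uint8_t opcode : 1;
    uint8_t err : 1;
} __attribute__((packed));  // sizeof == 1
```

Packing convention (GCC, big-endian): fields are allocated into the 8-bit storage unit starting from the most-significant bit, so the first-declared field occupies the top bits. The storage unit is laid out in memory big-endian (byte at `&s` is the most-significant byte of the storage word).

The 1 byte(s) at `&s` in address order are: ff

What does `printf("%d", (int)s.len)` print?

3

[0]=0xff (big-endian) → word 0xff
seq [6+:2] = (word>>6) & 0x3 = 3
len [4+:2] = (word>>4) & 0x3 = 3  ←
tag [2+:2] = (word>>2) & 0x3 = 3
opcode [1+:1] = (word>>1) & 0x1 = 1
err [0+:1] = (word>>0) & 0x1 = 1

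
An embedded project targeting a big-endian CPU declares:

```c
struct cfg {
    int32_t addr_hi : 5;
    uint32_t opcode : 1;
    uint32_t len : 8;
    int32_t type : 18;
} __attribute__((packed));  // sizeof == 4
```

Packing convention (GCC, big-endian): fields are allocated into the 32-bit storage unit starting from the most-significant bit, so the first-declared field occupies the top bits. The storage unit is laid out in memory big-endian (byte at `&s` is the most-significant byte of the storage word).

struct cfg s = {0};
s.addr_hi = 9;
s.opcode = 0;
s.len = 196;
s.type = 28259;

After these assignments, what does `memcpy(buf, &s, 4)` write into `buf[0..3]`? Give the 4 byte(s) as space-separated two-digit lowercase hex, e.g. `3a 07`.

addr_hi (5b) val=9 bits=0x9 at bit 27: 0x48000000
opcode (1b) val=0 bits=0x0 at bit 26: 0x48000000
len (8b) val=196 bits=0xc4 at bit 18: 0x4b100000
type (18b) val=28259 bits=0x6e63 at bit 0: 0x4b106e63
word = 0x4b106e63 → big-endian bytes:
  [0]=0x4b  [1]=0x10  [2]=0x6e  [3]=0x63

4b 10 6e 63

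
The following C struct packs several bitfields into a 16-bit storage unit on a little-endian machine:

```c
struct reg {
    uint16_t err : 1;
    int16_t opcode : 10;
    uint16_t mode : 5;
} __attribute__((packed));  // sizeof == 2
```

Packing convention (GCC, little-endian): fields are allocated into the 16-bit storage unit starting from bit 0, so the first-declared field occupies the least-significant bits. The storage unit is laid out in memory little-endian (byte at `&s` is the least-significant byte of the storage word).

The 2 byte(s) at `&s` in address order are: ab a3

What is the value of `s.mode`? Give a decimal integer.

[0]=0xab [1]=0xa3 (little-endian) → word 0xa3ab
err [0+:1] = (word>>0) & 0x1 = 1
opcode [1+:10] = (word>>1) & 0x3ff = 469
mode [11+:5] = (word>>11) & 0x1f = 20  ←

20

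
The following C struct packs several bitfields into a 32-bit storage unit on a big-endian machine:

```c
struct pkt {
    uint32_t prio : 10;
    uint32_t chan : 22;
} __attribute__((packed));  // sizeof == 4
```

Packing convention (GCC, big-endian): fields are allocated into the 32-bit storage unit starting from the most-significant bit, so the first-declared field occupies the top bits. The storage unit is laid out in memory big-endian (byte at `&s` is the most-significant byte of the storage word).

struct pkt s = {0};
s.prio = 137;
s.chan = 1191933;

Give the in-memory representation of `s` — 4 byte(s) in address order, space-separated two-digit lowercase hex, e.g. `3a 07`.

prio (10b) val=137 bits=0x89 at bit 22: 0x22400000
chan (22b) val=1191933 bits=0x122ffd at bit 0: 0x22522ffd
word = 0x22522ffd → big-endian bytes:
  [0]=0x22  [1]=0x52  [2]=0x2f  [3]=0xfd

22 52 2f fd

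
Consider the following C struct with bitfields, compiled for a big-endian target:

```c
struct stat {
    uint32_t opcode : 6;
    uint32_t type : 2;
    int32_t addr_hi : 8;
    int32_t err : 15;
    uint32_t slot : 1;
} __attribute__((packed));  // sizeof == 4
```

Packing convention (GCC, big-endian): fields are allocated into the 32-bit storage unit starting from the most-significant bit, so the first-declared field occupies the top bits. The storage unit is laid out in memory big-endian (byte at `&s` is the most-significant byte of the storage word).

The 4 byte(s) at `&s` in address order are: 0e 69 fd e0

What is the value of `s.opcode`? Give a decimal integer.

3

[0]=0x0e [1]=0x69 [2]=0xfd [3]=0xe0 (big-endian) → word 0x0e69fde0
opcode:6 @ bit 26 → (0x0e69fde0>>26)&0x3f = 0x3  ←
type:2 @ bit 24 → (0x0e69fde0>>24)&0x3 = 0x2
addr_hi:8 @ bit 16 → (0x0e69fde0>>16)&0xff = 0x69
err:15 @ bit 1 → (0x0e69fde0>>1)&0x7fff = 0x7ef0
slot:1 @ bit 0 → (0x0e69fde0>>0)&0x1 = 0x0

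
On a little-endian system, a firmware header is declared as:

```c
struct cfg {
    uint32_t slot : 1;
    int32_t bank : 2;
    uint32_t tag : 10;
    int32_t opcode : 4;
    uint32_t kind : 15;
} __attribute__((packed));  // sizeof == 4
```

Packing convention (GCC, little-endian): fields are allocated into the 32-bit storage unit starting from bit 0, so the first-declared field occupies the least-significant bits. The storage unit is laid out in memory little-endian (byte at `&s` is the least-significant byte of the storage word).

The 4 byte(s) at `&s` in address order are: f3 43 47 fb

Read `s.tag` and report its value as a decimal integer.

[0]=0xf3 [1]=0x43 [2]=0x47 [3]=0xfb (little-endian) → word 0xfb4743f3
slot [0+:1] = (word>>0) & 0x1 = 1
bank [1+:2] = (word>>1) & 0x3 = 1
tag [3+:10] = (word>>3) & 0x3ff = 126  ←
opcode [13+:4] = (word>>13) & 0xf = 10
kind [17+:15] = (word>>17) & 0x7fff = 32163

126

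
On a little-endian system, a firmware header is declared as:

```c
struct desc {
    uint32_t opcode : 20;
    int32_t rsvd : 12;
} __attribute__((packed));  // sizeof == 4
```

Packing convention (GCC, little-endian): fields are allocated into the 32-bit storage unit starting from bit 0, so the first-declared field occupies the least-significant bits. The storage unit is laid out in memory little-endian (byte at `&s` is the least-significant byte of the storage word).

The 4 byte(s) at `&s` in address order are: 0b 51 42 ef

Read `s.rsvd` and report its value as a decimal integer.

-268

[0]=0x0b [1]=0x51 [2]=0x42 [3]=0xef (little-endian) → word 0xef42510b
opcode [0+:20] = (word>>0) & 0xfffff = 151819
rsvd [20+:12] = (word>>20) & 0xfff = 3828  ←
rsvd signed 12b, MSB=1: 3828 - 4096 = -268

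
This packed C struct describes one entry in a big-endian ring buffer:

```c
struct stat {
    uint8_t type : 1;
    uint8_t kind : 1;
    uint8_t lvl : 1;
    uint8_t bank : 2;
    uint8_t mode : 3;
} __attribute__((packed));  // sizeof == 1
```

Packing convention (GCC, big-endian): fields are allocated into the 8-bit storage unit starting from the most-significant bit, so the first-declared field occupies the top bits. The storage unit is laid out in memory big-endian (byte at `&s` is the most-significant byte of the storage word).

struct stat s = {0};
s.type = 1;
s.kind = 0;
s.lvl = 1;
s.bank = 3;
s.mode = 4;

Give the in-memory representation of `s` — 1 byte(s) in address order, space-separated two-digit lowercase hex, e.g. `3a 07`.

bc

[7+:1] type=1 & 0x1 = 0x1; word=0x80
[6+:1] kind=0 & 0x1 = 0x0; word=0x80
[5+:1] lvl=1 & 0x1 = 0x1; word=0xa0
[3+:2] bank=3 & 0x3 = 0x3; word=0xb8
[0+:3] mode=4 & 0x7 = 0x4; word=0xbc
word = 0xbc → big-endian bytes:
  [0]=0xbc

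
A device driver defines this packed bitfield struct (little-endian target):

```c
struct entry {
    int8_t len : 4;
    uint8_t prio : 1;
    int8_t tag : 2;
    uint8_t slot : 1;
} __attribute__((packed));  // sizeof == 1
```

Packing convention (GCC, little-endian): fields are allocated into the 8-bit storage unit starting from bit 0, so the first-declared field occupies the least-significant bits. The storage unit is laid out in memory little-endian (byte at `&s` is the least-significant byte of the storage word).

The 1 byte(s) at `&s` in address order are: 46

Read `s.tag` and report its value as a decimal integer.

-2

[0]=0x46 (little-endian) → word 0x46
len [0+:4] = (word>>0) & 0xf = 6
prio [4+:1] = (word>>4) & 0x1 = 0
tag [5+:2] = (word>>5) & 0x3 = 2  ←
slot [7+:1] = (word>>7) & 0x1 = 0
tag signed 2b, MSB=1: 2 - 4 = -2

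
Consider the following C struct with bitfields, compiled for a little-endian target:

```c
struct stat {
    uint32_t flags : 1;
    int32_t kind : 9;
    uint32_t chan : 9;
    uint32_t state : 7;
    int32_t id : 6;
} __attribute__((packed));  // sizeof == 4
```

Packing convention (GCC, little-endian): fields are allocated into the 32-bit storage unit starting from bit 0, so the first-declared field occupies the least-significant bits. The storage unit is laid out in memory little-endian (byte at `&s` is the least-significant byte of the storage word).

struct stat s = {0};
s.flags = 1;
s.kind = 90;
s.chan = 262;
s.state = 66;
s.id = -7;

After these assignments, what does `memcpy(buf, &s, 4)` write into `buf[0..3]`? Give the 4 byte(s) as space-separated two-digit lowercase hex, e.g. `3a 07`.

b5 18 14 e6

flags:1 = 1 → 0x1 << 0 → word 0x00000001
kind:9 = 90 → 0x5a << 1 → word 0x000000b5
chan:9 = 262 → 0x106 << 10 → word 0x000418b5
state:7 = 66 → 0x42 << 19 → word 0x021418b5
id:6 = -7 → 0x39 << 26 → word 0xe61418b5
word = 0xe61418b5 → little-endian bytes:
  [0]=0xb5  [1]=0x18  [2]=0x14  [3]=0xe6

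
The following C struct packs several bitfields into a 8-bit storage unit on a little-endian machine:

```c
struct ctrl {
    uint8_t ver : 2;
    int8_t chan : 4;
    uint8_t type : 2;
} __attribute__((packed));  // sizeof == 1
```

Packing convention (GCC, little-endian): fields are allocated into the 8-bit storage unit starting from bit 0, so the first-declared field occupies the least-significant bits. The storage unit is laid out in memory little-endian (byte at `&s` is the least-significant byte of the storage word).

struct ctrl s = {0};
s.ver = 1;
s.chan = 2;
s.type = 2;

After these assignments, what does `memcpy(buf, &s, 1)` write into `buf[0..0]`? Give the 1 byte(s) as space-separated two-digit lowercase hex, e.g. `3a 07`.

ver (2b) val=1 bits=0x1 at bit 0: 0x01
chan (4b) val=2 bits=0x2 at bit 2: 0x09
type (2b) val=2 bits=0x2 at bit 6: 0x89
word = 0x89 → little-endian bytes:
  [0]=0x89

89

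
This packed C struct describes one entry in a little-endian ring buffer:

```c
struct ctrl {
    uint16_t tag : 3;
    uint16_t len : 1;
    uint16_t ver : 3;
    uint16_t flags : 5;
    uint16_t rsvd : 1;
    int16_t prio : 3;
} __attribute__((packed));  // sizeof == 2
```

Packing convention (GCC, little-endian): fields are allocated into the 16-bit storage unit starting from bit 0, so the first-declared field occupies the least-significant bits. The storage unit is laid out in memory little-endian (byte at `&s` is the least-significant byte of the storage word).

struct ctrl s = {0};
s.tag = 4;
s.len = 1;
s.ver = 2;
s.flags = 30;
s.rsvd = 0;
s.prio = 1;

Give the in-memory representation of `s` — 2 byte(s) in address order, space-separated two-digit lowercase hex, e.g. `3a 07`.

2c 2f

tag (3b) val=4 bits=0x4 at bit 0: 0x0004
len (1b) val=1 bits=0x1 at bit 3: 0x000c
ver (3b) val=2 bits=0x2 at bit 4: 0x002c
flags (5b) val=30 bits=0x1e at bit 7: 0x0f2c
rsvd (1b) val=0 bits=0x0 at bit 12: 0x0f2c
prio (3b) val=1 bits=0x1 at bit 13: 0x2f2c
word = 0x2f2c → little-endian bytes:
  [0]=0x2c  [1]=0x2f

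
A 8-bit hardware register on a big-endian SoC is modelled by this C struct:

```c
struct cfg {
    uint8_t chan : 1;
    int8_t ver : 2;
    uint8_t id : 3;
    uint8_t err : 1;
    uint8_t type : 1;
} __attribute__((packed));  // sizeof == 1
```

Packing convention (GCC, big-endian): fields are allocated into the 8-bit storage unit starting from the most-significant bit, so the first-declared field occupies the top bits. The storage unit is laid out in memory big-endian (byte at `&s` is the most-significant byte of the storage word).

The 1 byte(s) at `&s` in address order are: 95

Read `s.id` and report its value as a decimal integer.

[0]=0x95 (big-endian) → word 0x95
chan:1 @ bit 7 → (0x95>>7)&0x1 = 0x1
ver:2 @ bit 5 → (0x95>>5)&0x3 = 0x0
id:3 @ bit 2 → (0x95>>2)&0x7 = 0x5  ←
err:1 @ bit 1 → (0x95>>1)&0x1 = 0x0
type:1 @ bit 0 → (0x95>>0)&0x1 = 0x1

5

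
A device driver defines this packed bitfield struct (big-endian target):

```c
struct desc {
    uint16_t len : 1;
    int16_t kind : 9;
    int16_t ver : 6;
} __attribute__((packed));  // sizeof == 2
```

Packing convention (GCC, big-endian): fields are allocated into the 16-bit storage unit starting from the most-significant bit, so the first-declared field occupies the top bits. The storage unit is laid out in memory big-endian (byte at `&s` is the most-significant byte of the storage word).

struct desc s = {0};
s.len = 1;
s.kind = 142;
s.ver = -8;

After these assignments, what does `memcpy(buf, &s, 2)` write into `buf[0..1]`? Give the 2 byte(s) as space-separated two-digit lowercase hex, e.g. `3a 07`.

a3 b8

len (1b) val=1 bits=0x1 at bit 15: 0x8000
kind (9b) val=142 bits=0x8e at bit 6: 0xa380
ver (6b) val=-8 bits=0x38 at bit 0: 0xa3b8
word = 0xa3b8 → big-endian bytes:
  [0]=0xa3  [1]=0xb8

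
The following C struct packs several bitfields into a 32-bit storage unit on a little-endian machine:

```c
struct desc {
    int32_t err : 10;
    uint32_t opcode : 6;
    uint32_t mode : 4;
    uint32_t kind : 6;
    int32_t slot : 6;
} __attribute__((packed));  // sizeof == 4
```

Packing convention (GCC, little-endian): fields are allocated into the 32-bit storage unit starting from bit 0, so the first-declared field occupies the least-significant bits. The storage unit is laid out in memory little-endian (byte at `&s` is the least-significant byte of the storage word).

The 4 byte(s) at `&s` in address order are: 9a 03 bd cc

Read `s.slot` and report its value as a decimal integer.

-13

[0]=0x9a [1]=0x03 [2]=0xbd [3]=0xcc (little-endian) → word 0xccbd039a
err:10 @ bit 0 → (0xccbd039a>>0)&0x3ff = 0x39a
opcode:6 @ bit 10 → (0xccbd039a>>10)&0x3f = 0x0
mode:4 @ bit 16 → (0xccbd039a>>16)&0xf = 0xd
kind:6 @ bit 20 → (0xccbd039a>>20)&0x3f = 0xb
slot:6 @ bit 26 → (0xccbd039a>>26)&0x3f = 0x33  ←
slot signed 6b, MSB=1: 51 - 64 = -13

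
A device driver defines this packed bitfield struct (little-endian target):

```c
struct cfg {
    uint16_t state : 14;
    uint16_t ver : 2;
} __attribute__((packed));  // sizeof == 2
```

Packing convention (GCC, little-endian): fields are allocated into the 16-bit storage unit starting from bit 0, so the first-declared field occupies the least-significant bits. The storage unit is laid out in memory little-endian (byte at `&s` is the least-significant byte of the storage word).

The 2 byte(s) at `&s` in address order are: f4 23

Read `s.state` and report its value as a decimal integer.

[0]=0xf4 [1]=0x23 (little-endian) → word 0x23f4
state [0+:14] = (word>>0) & 0x3fff = 9204  ←
ver [14+:2] = (word>>14) & 0x3 = 0

9204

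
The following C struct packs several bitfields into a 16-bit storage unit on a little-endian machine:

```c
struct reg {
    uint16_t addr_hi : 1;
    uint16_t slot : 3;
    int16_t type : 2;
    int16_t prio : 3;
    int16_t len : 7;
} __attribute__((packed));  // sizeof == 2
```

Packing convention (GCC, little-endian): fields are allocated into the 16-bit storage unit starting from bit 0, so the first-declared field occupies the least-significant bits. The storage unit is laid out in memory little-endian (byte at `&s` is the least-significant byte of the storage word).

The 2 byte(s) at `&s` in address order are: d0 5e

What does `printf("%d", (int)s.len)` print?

47

[0]=0xd0 [1]=0x5e (little-endian) → word 0x5ed0
addr_hi:1 @ bit 0 → (0x5ed0>>0)&0x1 = 0x0
slot:3 @ bit 1 → (0x5ed0>>1)&0x7 = 0x0
type:2 @ bit 4 → (0x5ed0>>4)&0x3 = 0x1
prio:3 @ bit 6 → (0x5ed0>>6)&0x7 = 0x3
len:7 @ bit 9 → (0x5ed0>>9)&0x7f = 0x2f  ←
len signed 7b, MSB=0: value = 47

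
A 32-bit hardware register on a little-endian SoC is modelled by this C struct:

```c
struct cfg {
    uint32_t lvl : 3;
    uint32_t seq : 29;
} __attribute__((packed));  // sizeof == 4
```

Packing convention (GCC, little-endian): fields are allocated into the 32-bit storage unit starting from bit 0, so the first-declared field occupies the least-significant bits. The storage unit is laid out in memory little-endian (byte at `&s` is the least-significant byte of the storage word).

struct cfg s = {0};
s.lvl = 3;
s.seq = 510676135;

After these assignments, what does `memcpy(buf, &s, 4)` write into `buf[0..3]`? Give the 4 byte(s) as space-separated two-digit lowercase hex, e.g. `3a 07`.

3b 65 82 f3

lvl (3b) val=3 bits=0x3 at bit 0: 0x00000003
seq (29b) val=510676135 bits=0x1e704ca7 at bit 3: 0xf382653b
word = 0xf382653b → little-endian bytes:
  [0]=0x3b  [1]=0x65  [2]=0x82  [3]=0xf3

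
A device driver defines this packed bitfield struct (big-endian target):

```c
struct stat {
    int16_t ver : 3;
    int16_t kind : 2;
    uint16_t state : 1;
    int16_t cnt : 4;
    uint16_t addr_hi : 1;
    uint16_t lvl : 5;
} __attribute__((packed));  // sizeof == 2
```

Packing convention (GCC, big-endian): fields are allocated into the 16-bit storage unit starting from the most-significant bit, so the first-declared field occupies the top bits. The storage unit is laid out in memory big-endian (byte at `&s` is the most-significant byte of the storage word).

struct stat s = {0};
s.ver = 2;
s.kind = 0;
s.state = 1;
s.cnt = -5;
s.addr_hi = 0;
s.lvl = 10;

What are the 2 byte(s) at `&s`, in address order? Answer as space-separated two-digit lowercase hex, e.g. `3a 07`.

46 ca

[13+:3] ver=2 & 0x7 = 0x2; word=0x4000
[11+:2] kind=0 & 0x3 = 0x0; word=0x4000
[10+:1] state=1 & 0x1 = 0x1; word=0x4400
[6+:4] cnt=-5 & 0xf = 0xb; word=0x46c0
[5+:1] addr_hi=0 & 0x1 = 0x0; word=0x46c0
[0+:5] lvl=10 & 0x1f = 0xa; word=0x46ca
word = 0x46ca → big-endian bytes:
  [0]=0x46  [1]=0xca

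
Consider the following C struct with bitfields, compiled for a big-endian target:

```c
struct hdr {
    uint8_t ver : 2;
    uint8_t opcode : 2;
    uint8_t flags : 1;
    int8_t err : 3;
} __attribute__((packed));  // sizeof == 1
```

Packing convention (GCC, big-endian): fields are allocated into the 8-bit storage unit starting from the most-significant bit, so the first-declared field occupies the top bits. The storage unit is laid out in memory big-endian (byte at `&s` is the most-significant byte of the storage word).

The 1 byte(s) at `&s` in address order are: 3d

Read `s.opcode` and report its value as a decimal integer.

[0]=0x3d (big-endian) → word 0x3d
ver:2 @ bit 6 → (0x3d>>6)&0x3 = 0x0
opcode:2 @ bit 4 → (0x3d>>4)&0x3 = 0x3  ←
flags:1 @ bit 3 → (0x3d>>3)&0x1 = 0x1
err:3 @ bit 0 → (0x3d>>0)&0x7 = 0x5

3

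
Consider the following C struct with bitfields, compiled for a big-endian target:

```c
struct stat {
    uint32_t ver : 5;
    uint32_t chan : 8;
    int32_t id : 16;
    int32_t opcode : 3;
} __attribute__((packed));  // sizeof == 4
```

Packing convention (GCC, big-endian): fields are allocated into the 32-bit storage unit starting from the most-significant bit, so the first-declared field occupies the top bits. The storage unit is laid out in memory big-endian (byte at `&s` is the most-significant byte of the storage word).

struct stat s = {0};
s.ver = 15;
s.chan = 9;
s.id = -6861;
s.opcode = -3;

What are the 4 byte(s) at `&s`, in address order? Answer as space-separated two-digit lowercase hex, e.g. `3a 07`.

78 4f 29 9d

ver (5b) val=15 bits=0xf at bit 27: 0x78000000
chan (8b) val=9 bits=0x9 at bit 19: 0x78480000
id (16b) val=-6861 bits=0xe533 at bit 3: 0x784f2998
opcode (3b) val=-3 bits=0x5 at bit 0: 0x784f299d
word = 0x784f299d → big-endian bytes:
  [0]=0x78  [1]=0x4f  [2]=0x29  [3]=0x9d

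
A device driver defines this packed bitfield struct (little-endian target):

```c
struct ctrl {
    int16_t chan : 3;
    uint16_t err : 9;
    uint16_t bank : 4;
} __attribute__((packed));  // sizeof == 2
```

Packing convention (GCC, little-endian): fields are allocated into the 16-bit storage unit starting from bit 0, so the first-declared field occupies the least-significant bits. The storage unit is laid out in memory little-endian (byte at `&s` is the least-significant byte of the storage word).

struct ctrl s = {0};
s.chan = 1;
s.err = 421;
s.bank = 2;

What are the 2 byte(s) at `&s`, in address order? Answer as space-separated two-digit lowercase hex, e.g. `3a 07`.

29 2d

chan (3b) val=1 bits=0x1 at bit 0: 0x0001
err (9b) val=421 bits=0x1a5 at bit 3: 0x0d29
bank (4b) val=2 bits=0x2 at bit 12: 0x2d29
word = 0x2d29 → little-endian bytes:
  [0]=0x29  [1]=0x2d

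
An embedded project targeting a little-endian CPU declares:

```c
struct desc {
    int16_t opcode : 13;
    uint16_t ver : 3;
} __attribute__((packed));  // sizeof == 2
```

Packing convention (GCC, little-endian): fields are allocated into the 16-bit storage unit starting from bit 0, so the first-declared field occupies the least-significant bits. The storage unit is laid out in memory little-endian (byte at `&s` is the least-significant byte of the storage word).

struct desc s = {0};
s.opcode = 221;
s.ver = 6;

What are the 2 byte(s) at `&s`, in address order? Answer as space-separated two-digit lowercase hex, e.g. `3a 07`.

opcode (13b) val=221 bits=0xdd at bit 0: 0x00dd
ver (3b) val=6 bits=0x6 at bit 13: 0xc0dd
word = 0xc0dd → little-endian bytes:
  [0]=0xdd  [1]=0xc0

dd c0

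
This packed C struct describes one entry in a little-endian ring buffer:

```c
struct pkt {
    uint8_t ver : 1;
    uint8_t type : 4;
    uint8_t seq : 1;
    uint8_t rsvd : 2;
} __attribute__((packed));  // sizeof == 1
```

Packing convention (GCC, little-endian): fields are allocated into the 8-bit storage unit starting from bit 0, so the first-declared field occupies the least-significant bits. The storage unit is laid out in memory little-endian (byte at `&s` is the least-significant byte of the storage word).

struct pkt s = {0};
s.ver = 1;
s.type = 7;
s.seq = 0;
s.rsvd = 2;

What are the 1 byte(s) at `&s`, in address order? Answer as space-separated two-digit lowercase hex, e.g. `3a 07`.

ver:1 = 1 → 0x1 << 0 → word 0x01
type:4 = 7 → 0x7 << 1 → word 0x0f
seq:1 = 0 → 0x0 << 5 → word 0x0f
rsvd:2 = 2 → 0x2 << 6 → word 0x8f
word = 0x8f → little-endian bytes:
  [0]=0x8f

8f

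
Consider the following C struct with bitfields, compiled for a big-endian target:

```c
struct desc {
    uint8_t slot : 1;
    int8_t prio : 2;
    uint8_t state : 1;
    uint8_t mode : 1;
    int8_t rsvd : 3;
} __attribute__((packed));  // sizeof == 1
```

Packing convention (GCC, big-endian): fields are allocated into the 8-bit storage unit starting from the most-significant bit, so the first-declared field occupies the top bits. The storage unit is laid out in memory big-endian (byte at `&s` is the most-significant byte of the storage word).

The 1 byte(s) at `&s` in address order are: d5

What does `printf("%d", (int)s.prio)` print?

[0]=0xd5 (big-endian) → word 0xd5
slot:1 @ bit 7 → (0xd5>>7)&0x1 = 0x1
prio:2 @ bit 5 → (0xd5>>5)&0x3 = 0x2  ←
state:1 @ bit 4 → (0xd5>>4)&0x1 = 0x1
mode:1 @ bit 3 → (0xd5>>3)&0x1 = 0x0
rsvd:3 @ bit 0 → (0xd5>>0)&0x7 = 0x5
prio signed 2b, MSB=1: 2 - 4 = -2

-2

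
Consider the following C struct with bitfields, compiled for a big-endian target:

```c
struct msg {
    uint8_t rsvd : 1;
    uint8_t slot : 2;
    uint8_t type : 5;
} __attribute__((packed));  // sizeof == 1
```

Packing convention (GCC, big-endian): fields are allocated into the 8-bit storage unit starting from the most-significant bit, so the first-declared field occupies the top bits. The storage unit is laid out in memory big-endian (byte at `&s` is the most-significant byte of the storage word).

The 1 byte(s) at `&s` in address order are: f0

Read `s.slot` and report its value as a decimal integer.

3

[0]=0xf0 (big-endian) → word 0xf0
rsvd [7+:1] = (word>>7) & 0x1 = 1
slot [5+:2] = (word>>5) & 0x3 = 3  ←
type [0+:5] = (word>>0) & 0x1f = 16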